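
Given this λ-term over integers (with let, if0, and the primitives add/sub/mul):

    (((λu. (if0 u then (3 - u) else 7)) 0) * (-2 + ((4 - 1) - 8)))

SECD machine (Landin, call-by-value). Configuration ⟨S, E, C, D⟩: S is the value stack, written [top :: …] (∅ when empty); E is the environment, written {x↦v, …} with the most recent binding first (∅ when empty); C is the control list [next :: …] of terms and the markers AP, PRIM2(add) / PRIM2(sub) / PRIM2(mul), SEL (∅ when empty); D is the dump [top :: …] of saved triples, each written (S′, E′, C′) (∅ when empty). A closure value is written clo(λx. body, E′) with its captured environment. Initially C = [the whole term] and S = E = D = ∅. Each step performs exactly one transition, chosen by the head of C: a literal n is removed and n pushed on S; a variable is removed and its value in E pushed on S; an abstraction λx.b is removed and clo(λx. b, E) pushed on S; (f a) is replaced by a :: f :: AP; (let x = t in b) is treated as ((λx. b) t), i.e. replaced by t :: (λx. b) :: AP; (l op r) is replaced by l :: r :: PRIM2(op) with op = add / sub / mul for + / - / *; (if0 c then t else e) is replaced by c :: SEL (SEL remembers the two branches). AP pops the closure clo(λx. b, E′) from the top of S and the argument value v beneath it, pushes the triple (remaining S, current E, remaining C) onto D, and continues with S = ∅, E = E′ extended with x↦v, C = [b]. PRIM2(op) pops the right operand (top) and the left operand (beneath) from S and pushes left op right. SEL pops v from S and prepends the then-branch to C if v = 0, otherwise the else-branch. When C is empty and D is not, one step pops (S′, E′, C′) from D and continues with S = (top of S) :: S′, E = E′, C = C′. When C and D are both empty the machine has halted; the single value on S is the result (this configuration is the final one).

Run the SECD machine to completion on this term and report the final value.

Answer: -21

Execution trace:
0. ⟨S=∅; E=∅; C=[(((λu. (if0 u then (3 - u) else 7)) 0) * (-2 + ((4 - 1) - 8)))]; D=∅⟩
1. ⟨S=∅; E=∅; C=[((λu. (if0 u then (3 - u) else 7)) 0) :: (-2 + ((4 - 1) - 8)) :: PRIM2(mul)]; D=∅⟩
2. ⟨S=∅; E=∅; C=[0 :: (λu. (if0 u then (3 - u) else 7)) :: AP :: (-2 + ((4 - 1) - 8)) :: PRIM2(mul)]; D=∅⟩
3. ⟨S=[0]; E=∅; C=[(λu. (if0 u then (3 - u) else 7)) :: AP :: (-2 + ((4 - 1) - 8)) :: PRIM2(mul)]; D=∅⟩
4. ⟨S=[clo(λu. (if0 u then (3 - u) else 7), ∅) :: 0]; E=∅; C=[AP :: (-2 + ((4 - 1) - 8)) :: PRIM2(mul)]; D=∅⟩
5. ⟨S=∅; E={u↦0}; C=[(if0 u then (3 - u) else 7)]; D=[(∅, ∅, [(-2 + ((4 - 1) - 8)) :: PRIM2(mul)])]⟩
6. ⟨S=∅; E={u↦0}; C=[u :: SEL]; D=[(∅, ∅, [(-2 + ((4 - 1) - 8)) :: PRIM2(mul)])]⟩
7. ⟨S=[0]; E={u↦0}; C=[SEL]; D=[(∅, ∅, [(-2 + ((4 - 1) - 8)) :: PRIM2(mul)])]⟩
8. ⟨S=∅; E={u↦0}; C=[(3 - u)]; D=[(∅, ∅, [(-2 + ((4 - 1) - 8)) :: PRIM2(mul)])]⟩
9. ⟨S=∅; E={u↦0}; C=[3 :: u :: PRIM2(sub)]; D=[(∅, ∅, [(-2 + ((4 - 1) - 8)) :: PRIM2(mul)])]⟩
10. ⟨S=[3]; E={u↦0}; C=[u :: PRIM2(sub)]; D=[(∅, ∅, [(-2 + ((4 - 1) - 8)) :: PRIM2(mul)])]⟩
11. ⟨S=[0 :: 3]; E={u↦0}; C=[PRIM2(sub)]; D=[(∅, ∅, [(-2 + ((4 - 1) - 8)) :: PRIM2(mul)])]⟩
12. ⟨S=[3]; E={u↦0}; C=∅; D=[(∅, ∅, [(-2 + ((4 - 1) - 8)) :: PRIM2(mul)])]⟩
13. ⟨S=[3]; E=∅; C=[(-2 + ((4 - 1) - 8)) :: PRIM2(mul)]; D=∅⟩
14. ⟨S=[3]; E=∅; C=[-2 :: ((4 - 1) - 8) :: PRIM2(add) :: PRIM2(mul)]; D=∅⟩
15. ⟨S=[-2 :: 3]; E=∅; C=[((4 - 1) - 8) :: PRIM2(add) :: PRIM2(mul)]; D=∅⟩
16. ⟨S=[-2 :: 3]; E=∅; C=[(4 - 1) :: 8 :: PRIM2(sub) :: PRIM2(add) :: PRIM2(mul)]; D=∅⟩
17. ⟨S=[-2 :: 3]; E=∅; C=[4 :: 1 :: PRIM2(sub) :: 8 :: PRIM2(sub) :: PRIM2(add) :: PRIM2(mul)]; D=∅⟩
18. ⟨S=[4 :: -2 :: 3]; E=∅; C=[1 :: PRIM2(sub) :: 8 :: PRIM2(sub) :: PRIM2(add) :: PRIM2(mul)]; D=∅⟩
19. ⟨S=[1 :: 4 :: -2 :: 3]; E=∅; C=[PRIM2(sub) :: 8 :: PRIM2(sub) :: PRIM2(add) :: PRIM2(mul)]; D=∅⟩
20. ⟨S=[3 :: -2 :: 3]; E=∅; C=[8 :: PRIM2(sub) :: PRIM2(add) :: PRIM2(mul)]; D=∅⟩
21. ⟨S=[8 :: 3 :: -2 :: 3]; E=∅; C=[PRIM2(sub) :: PRIM2(add) :: PRIM2(mul)]; D=∅⟩
22. ⟨S=[-5 :: -2 :: 3]; E=∅; C=[PRIM2(add) :: PRIM2(mul)]; D=∅⟩
23. ⟨S=[-7 :: 3]; E=∅; C=[PRIM2(mul)]; D=∅⟩
24. ⟨S=[-21]; E=∅; C=∅; D=∅⟩
→ final value -21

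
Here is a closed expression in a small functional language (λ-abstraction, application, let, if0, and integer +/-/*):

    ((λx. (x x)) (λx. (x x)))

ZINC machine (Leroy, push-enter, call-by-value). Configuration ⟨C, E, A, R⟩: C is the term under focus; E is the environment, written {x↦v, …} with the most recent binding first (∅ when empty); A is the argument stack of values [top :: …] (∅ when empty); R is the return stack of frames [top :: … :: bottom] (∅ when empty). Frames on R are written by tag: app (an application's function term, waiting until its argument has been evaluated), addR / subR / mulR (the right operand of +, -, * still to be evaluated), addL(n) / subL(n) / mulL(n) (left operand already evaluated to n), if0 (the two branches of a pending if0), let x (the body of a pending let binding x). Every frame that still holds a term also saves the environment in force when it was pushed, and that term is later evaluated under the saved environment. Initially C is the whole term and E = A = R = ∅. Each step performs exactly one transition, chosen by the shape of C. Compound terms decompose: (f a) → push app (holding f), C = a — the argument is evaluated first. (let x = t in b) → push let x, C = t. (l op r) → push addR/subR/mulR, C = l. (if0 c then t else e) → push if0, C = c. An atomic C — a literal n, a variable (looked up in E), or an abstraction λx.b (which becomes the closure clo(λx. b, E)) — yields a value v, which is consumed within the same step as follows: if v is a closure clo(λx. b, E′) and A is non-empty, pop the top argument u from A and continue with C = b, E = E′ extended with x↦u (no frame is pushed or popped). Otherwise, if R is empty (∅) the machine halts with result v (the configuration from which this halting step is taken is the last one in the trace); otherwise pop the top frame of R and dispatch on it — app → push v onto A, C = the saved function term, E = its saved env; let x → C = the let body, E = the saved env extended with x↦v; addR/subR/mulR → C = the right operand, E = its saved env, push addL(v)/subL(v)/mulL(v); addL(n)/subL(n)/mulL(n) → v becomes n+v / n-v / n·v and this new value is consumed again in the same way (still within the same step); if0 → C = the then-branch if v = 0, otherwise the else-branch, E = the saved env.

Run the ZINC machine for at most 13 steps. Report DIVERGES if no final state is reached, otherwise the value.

t=0: [C=((λx. (x x)) (λx. (x x))) | E=∅ | A=∅ | R=∅]
t=1: [C=(λx. (x x)) | E=∅ | A=∅ | R=[app]]
t=2: [C=(λx. (x x)) | E=∅ | A=[clo(λx. (x x), ∅)] | R=∅]
t=3: [C=(x x) | E={x↦clo(λx. (x x), ∅)} | A=∅ | R=∅]
t=4: [C=x | E={x↦clo(λx. (x x), ∅)} | A=∅ | R=[app]]
t=5: [C=x | E={x↦clo(λx. (x x), ∅)} | A=[clo(λx. (x x), ∅)] | R=∅]
… configuration repeats with period 3 (steps 3–5 recur indefinitely) …

Answer: DIVERGES (no final state within 13 steps)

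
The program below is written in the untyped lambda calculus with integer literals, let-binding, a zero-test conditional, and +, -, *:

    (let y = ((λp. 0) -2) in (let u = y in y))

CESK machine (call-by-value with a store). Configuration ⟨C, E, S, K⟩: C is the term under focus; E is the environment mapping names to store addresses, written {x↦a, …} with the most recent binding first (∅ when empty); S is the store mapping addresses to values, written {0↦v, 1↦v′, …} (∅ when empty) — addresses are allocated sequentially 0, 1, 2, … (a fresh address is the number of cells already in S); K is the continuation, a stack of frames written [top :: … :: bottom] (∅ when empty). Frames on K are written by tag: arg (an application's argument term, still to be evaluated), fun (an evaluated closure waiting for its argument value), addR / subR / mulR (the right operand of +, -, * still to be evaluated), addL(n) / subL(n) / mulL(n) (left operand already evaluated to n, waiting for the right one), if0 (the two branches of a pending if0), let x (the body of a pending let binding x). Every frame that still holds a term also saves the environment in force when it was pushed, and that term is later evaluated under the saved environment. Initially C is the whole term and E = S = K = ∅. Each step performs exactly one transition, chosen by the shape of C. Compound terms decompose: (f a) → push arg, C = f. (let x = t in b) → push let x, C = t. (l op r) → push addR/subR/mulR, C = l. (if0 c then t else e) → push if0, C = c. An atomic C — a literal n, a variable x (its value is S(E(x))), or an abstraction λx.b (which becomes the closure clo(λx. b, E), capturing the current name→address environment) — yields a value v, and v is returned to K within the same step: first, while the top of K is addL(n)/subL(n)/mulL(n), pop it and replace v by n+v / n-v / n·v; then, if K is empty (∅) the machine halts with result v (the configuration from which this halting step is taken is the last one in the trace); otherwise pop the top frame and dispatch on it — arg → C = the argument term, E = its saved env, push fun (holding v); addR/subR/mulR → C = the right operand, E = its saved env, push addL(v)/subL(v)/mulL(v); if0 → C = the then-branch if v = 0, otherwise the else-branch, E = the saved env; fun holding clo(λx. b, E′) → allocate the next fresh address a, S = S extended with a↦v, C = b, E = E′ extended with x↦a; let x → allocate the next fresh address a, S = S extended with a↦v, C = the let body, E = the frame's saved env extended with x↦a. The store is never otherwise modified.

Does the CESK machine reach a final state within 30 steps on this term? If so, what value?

[0] [C=(let y = ((λp. 0) -2) in (let u = y in y)) | E=∅ | S=∅ | K=∅]
[1] [C=((λp. 0) -2) | E=∅ | S=∅ | K=[let y]]
[2] [C=(λp. 0) | E=∅ | S=∅ | K=[arg :: let y]]
[3] [C=-2 | E=∅ | S=∅ | K=[fun :: let y]]
[4] [C=0 | E={p↦0} | S={0↦-2} | K=[let y]]
[5] [C=(let u = y in y) | E={y↦1} | S={0↦-2, 1↦0} | K=∅]
[6] [C=y | E={y↦1} | S={0↦-2, 1↦0} | K=[let u]]
[7] [C=y | E={u↦2, y↦1} | S={0↦-2, 1↦0, 2↦0} | K=∅]
→ final value 0

Answer: 0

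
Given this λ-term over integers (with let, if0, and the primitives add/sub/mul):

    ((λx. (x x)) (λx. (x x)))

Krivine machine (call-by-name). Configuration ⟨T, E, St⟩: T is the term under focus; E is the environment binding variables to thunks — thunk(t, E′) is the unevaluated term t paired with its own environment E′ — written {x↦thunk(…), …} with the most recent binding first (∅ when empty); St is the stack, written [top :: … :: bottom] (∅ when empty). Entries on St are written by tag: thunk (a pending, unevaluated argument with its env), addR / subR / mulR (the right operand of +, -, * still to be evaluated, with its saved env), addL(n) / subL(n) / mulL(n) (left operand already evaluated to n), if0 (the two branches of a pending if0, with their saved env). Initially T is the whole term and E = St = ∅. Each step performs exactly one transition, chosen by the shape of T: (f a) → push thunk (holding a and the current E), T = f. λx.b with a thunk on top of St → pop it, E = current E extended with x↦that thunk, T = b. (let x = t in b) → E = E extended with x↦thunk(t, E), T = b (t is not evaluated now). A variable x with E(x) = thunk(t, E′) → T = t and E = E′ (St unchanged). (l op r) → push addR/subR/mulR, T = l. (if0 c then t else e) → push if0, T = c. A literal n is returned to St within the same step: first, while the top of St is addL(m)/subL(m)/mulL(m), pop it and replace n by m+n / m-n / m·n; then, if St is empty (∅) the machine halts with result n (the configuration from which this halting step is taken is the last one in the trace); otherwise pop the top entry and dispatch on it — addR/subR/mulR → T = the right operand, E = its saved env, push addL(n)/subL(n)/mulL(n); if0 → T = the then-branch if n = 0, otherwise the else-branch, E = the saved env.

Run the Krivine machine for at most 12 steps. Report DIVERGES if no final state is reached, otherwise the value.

Answer: DIVERGES (no final state within 12 steps)

Machine steps:
0. [T=((λx. (x x)) (λx. (x x))) | E=∅ | St=∅]
1. [T=(λx. (x x)) | E=∅ | St=[thunk]]
2. [T=(x x) | E={x↦thunk((λx. (x x)), ∅)} | St=∅]
3. [T=x | E={x↦thunk((λx. (x x)), ∅)} | St=[thunk]]
4. [T=(λx. (x x)) | E=∅ | St=[thunk]]
5. [T=(x x) | E={x↦thunk(x, {x↦thunk((λx. (x x)), ∅)})} | St=∅]
6. [T=x | E={x↦thunk(x, {x↦thunk((λx. (x x)), ∅)})} | St=[thunk]]
7. [T=x | E={x↦thunk((λx. (x x)), ∅)} | St=[thunk]]
8. [T=(λx. (x x)) | E=∅ | St=[thunk]]
9. [T=(x x) | E={x↦thunk(x, {x↦thunk(x, {x↦thunk((λx. (x x)), ∅)})})} | St=∅]
10. [T=x | E={x↦thunk(x, {x↦thunk(x, {x↦thunk((λx. (x x)), ∅)})})} | St=[thunk]]
11. [T=x | E={x↦thunk(x, {x↦thunk((λx. (x x)), ∅)})} | St=[thunk]]
12. [T=x | E={x↦thunk((λx. (x x)), ∅)} | St=[thunk]]
→ 12 transitions taken and the configuration is still not final: no result within 12 steps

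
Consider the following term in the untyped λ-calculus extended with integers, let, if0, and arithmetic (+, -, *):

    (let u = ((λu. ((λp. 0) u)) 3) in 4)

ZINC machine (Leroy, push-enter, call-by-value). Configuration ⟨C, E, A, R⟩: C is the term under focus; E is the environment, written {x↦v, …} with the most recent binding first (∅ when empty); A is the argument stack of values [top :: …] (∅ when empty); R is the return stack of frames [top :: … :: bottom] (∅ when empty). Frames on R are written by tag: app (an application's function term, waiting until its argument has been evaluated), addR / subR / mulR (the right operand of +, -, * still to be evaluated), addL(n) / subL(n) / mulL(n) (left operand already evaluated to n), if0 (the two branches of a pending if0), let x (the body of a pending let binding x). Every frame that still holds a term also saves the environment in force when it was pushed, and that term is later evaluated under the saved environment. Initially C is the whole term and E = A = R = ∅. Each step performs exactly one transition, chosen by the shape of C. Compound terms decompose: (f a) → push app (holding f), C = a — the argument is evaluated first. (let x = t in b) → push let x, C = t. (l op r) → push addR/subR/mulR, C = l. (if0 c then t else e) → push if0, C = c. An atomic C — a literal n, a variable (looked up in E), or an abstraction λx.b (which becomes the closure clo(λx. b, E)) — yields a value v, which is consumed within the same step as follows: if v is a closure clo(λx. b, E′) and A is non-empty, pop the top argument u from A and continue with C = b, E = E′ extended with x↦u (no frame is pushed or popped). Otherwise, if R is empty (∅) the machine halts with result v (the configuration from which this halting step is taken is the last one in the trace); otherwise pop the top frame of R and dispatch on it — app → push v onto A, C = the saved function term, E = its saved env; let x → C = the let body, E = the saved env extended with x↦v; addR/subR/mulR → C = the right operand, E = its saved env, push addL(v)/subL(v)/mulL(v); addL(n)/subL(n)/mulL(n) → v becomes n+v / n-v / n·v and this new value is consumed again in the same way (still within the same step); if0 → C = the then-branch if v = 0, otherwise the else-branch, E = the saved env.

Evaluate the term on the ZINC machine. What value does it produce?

step 0: <C=(let u = ((λu. ((λp. 0) u)) 3) in 4), E=∅, A=∅, R=∅>
step 1: <C=((λu. ((λp. 0) u)) 3), E=∅, A=∅, R=[let u]>
step 2: <C=3, E=∅, A=∅, R=[app :: let u]>
step 3: <C=(λu. ((λp. 0) u)), E=∅, A=[3], R=[let u]>
step 4: <C=((λp. 0) u), E={u↦3}, A=∅, R=[let u]>
step 5: <C=u, E={u↦3}, A=∅, R=[app :: let u]>
step 6: <C=(λp. 0), E={u↦3}, A=[3], R=[let u]>
step 7: <C=0, E={p↦3, u↦3}, A=∅, R=[let u]>
step 8: <C=4, E={u↦0}, A=∅, R=∅>
→ final value 4

Answer: 4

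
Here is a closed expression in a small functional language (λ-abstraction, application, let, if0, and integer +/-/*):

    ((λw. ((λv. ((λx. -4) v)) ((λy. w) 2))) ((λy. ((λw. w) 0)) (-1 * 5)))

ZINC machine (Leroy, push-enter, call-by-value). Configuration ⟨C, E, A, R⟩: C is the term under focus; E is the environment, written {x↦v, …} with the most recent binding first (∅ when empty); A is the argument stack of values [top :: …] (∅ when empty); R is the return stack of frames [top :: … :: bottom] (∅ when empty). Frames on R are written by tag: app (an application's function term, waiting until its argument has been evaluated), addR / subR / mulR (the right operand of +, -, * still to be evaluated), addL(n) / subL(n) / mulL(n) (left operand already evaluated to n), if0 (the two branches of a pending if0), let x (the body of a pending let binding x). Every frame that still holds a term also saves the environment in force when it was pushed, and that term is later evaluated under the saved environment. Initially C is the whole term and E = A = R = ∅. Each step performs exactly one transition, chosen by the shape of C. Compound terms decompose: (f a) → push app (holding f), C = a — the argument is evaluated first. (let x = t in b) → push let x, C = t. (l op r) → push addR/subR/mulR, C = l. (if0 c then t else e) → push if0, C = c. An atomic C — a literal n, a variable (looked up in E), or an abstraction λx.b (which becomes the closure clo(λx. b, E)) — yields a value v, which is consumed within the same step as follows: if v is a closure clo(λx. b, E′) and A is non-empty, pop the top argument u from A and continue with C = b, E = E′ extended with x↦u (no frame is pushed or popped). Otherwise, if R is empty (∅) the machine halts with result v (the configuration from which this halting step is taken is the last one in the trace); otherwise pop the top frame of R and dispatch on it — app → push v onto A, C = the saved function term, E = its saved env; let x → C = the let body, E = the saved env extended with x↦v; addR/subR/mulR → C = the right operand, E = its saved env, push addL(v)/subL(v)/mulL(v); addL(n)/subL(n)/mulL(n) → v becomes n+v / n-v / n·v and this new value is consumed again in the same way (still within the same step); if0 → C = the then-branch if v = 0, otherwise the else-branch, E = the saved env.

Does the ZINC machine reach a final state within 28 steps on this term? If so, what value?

Answer: -4

Derivation:
[0] <C=((λw. ((λv. ((λx. -4) v)) ((λy. w) 2))) ((λy. ((λw. w) 0)) (-1 * 5))), E=∅, A=∅, R=∅>
[1] <C=((λy. ((λw. w) 0)) (-1 * 5)), E=∅, A=∅, R=[app]>
[2] <C=(-1 * 5), E=∅, A=∅, R=[app :: app]>
[3] <C=-1, E=∅, A=∅, R=[mulR :: app :: app]>
[4] <C=5, E=∅, A=∅, R=[mulL(-1) :: app :: app]>
[5] <C=(λy. ((λw. w) 0)), E=∅, A=[-5], R=[app]>
[6] <C=((λw. w) 0), E={y↦-5}, A=∅, R=[app]>
[7] <C=0, E={y↦-5}, A=∅, R=[app :: app]>
[8] <C=(λw. w), E={y↦-5}, A=[0], R=[app]>
[9] <C=w, E={w↦0, y↦-5}, A=∅, R=[app]>
[10] <C=(λw. ((λv. ((λx. -4) v)) ((λy. w) 2))), E=∅, A=[0], R=∅>
[11] <C=((λv. ((λx. -4) v)) ((λy. w) 2)), E={w↦0}, A=∅, R=∅>
[12] <C=((λy. w) 2), E={w↦0}, A=∅, R=[app]>
[13] <C=2, E={w↦0}, A=∅, R=[app :: app]>
[14] <C=(λy. w), E={w↦0}, A=[2], R=[app]>
[15] <C=w, E={y↦2, w↦0}, A=∅, R=[app]>
[16] <C=(λv. ((λx. -4) v)), E={w↦0}, A=[0], R=∅>
[17] <C=((λx. -4) v), E={v↦0, w↦0}, A=∅, R=∅>
[18] <C=v, E={v↦0, w↦0}, A=∅, R=[app]>
[19] <C=(λx. -4), E={v↦0, w↦0}, A=[0], R=∅>
[20] <C=-4, E={x↦0, v↦0, w↦0}, A=∅, R=∅>
→ final value -4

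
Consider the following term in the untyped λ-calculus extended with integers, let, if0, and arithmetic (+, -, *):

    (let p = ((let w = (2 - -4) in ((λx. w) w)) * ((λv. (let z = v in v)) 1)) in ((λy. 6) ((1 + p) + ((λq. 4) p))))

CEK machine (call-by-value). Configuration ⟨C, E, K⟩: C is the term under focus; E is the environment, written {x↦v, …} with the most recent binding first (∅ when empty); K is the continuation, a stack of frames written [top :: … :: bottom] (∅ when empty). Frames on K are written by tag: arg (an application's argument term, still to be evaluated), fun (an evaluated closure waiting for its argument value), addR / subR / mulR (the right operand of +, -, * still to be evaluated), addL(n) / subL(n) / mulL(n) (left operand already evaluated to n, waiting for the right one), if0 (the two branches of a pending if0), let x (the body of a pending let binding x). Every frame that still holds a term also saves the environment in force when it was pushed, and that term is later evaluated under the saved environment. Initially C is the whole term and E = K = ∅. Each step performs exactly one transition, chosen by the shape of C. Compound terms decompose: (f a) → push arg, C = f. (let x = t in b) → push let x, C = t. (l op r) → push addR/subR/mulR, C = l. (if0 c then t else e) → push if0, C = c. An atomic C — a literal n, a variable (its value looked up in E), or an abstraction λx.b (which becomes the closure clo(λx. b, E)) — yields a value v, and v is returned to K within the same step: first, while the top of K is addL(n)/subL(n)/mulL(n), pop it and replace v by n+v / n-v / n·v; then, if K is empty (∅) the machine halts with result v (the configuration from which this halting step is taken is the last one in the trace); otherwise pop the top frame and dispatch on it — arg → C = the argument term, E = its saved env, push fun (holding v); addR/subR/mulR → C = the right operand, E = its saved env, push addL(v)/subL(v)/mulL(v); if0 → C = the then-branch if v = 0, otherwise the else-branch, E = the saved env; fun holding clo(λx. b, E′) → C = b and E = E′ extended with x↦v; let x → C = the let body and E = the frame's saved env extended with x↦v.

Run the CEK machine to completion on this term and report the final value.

Answer: 6

Machine steps:
[0] ⟨C=(let p = ((let w = (2 - -4) in ((λx. w) w)) * ((λv. (let z = v in v)) 1)) in ((λy. 6) ((1 + p) + ((λq. 4) p)))); E=∅; K=∅⟩
[1] ⟨C=((let w = (2 - -4) in ((λx. w) w)) * ((λv. (let z = v in v)) 1)); E=∅; K=[let p]⟩
[2] ⟨C=(let w = (2 - -4) in ((λx. w) w)); E=∅; K=[mulR :: let p]⟩
[3] ⟨C=(2 - -4); E=∅; K=[let w :: mulR :: let p]⟩
[4] ⟨C=2; E=∅; K=[subR :: let w :: mulR :: let p]⟩
[5] ⟨C=-4; E=∅; K=[subL(2) :: let w :: mulR :: let p]⟩
[6] ⟨C=((λx. w) w); E={w↦6}; K=[mulR :: let p]⟩
[7] ⟨C=(λx. w); E={w↦6}; K=[arg :: mulR :: let p]⟩
[8] ⟨C=w; E={w↦6}; K=[fun :: mulR :: let p]⟩
[9] ⟨C=w; E={x↦6, w↦6}; K=[mulR :: let p]⟩
[10] ⟨C=((λv. (let z = v in v)) 1); E=∅; K=[mulL(6) :: let p]⟩
[11] ⟨C=(λv. (let z = v in v)); E=∅; K=[arg :: mulL(6) :: let p]⟩
[12] ⟨C=1; E=∅; K=[fun :: mulL(6) :: let p]⟩
[13] ⟨C=(let z = v in v); E={v↦1}; K=[mulL(6) :: let p]⟩
[14] ⟨C=v; E={v↦1}; K=[let z :: mulL(6) :: let p]⟩
[15] ⟨C=v; E={z↦1, v↦1}; K=[mulL(6) :: let p]⟩
[16] ⟨C=((λy. 6) ((1 + p) + ((λq. 4) p))); E={p↦6}; K=∅⟩
[17] ⟨C=(λy. 6); E={p↦6}; K=[arg]⟩
[18] ⟨C=((1 + p) + ((λq. 4) p)); E={p↦6}; K=[fun]⟩
[19] ⟨C=(1 + p); E={p↦6}; K=[addR :: fun]⟩
[20] ⟨C=1; E={p↦6}; K=[addR :: addR :: fun]⟩
[21] ⟨C=p; E={p↦6}; K=[addL(1) :: addR :: fun]⟩
[22] ⟨C=((λq. 4) p); E={p↦6}; K=[addL(7) :: fun]⟩
[23] ⟨C=(λq. 4); E={p↦6}; K=[arg :: addL(7) :: fun]⟩
[24] ⟨C=p; E={p↦6}; K=[fun :: addL(7) :: fun]⟩
[25] ⟨C=4; E={q↦6, p↦6}; K=[addL(7) :: fun]⟩
[26] ⟨C=6; E={y↦11, p↦6}; K=∅⟩
→ final value 6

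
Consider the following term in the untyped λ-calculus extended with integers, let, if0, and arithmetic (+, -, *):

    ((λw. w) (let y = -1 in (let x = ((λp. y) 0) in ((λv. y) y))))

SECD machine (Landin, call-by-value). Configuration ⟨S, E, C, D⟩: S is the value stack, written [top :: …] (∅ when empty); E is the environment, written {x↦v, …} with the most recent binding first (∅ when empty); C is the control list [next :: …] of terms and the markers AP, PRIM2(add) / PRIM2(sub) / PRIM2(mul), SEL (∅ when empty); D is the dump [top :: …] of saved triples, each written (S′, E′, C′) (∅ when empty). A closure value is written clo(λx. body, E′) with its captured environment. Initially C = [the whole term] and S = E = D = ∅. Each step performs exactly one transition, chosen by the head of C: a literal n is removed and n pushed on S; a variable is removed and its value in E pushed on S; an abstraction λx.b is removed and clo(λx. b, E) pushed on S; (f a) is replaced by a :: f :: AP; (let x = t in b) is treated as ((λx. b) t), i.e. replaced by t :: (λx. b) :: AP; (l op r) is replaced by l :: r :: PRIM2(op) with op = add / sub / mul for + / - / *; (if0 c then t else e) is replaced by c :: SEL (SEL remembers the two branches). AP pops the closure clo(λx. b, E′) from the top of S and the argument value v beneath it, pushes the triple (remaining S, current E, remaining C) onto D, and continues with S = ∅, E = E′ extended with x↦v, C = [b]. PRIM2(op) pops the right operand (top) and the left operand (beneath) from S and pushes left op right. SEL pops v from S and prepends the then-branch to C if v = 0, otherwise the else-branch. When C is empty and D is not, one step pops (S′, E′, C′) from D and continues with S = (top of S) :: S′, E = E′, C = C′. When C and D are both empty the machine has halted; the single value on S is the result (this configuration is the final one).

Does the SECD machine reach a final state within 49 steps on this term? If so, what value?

[0] <S=∅, E=∅, C=[((λw. w) (let y = -1 in (let x = ((λp. y) 0) in ((λv. y) y))))], D=∅>
[1] <S=∅, E=∅, C=[(let y = -1 in (let x = ((λp. y) 0) in ((λv. y) y))) :: (λw. w) :: AP], D=∅>
[2] <S=∅, E=∅, C=[-1 :: (λy. (let x = ((λp. y) 0) in ((λv. y) y))) :: AP :: (λw. w) :: AP], D=∅>
[3] <S=[-1], E=∅, C=[(λy. (let x = ((λp. y) 0) in ((λv. y) y))) :: AP :: (λw. w) :: AP], D=∅>
[4] <S=[clo(λy. (let x = ((λp. y) 0) in ((λv. y) y)), ∅) :: -1], E=∅, C=[AP :: (λw. w) :: AP], D=∅>
[5] <S=∅, E={y↦-1}, C=[(let x = ((λp. y) 0) in ((λv. y) y))], D=[(∅, ∅, [(λw. w) :: AP])]>
[6] <S=∅, E={y↦-1}, C=[((λp. y) 0) :: (λx. ((λv. y) y)) :: AP], D=[(∅, ∅, [(λw. w) :: AP])]>
[7] <S=∅, E={y↦-1}, C=[0 :: (λp. y) :: AP :: (λx. ((λv. y) y)) :: AP], D=[(∅, ∅, [(λw. w) :: AP])]>
[8] <S=[0], E={y↦-1}, C=[(λp. y) :: AP :: (λx. ((λv. y) y)) :: AP], D=[(∅, ∅, [(λw. w) :: AP])]>
[9] <S=[clo(λp. y, {y↦-1}) :: 0], E={y↦-1}, C=[AP :: (λx. ((λv. y) y)) :: AP], D=[(∅, ∅, [(λw. w) :: AP])]>
[10] <S=∅, E={p↦0, y↦-1}, C=[y], D=[(∅, {y↦-1}, [(λx. ((λv. y) y)) :: AP]) :: (∅, ∅, [(λw. w) :: AP])]>
[11] <S=[-1], E={p↦0, y↦-1}, C=∅, D=[(∅, {y↦-1}, [(λx. ((λv. y) y)) :: AP]) :: (∅, ∅, [(λw. w) :: AP])]>
[12] <S=[-1], E={y↦-1}, C=[(λx. ((λv. y) y)) :: AP], D=[(∅, ∅, [(λw. w) :: AP])]>
[13] <S=[clo(λx. ((λv. y) y), {y↦-1}) :: -1], E={y↦-1}, C=[AP], D=[(∅, ∅, [(λw. w) :: AP])]>
[14] <S=∅, E={x↦-1, y↦-1}, C=[((λv. y) y)], D=[(∅, {y↦-1}, ∅) :: (∅, ∅, [(λw. w) :: AP])]>
[15] <S=∅, E={x↦-1, y↦-1}, C=[y :: (λv. y) :: AP], D=[(∅, {y↦-1}, ∅) :: (∅, ∅, [(λw. w) :: AP])]>
[16] <S=[-1], E={x↦-1, y↦-1}, C=[(λv. y) :: AP], D=[(∅, {y↦-1}, ∅) :: (∅, ∅, [(λw. w) :: AP])]>
[17] <S=[clo(λv. y, {x↦-1, y↦-1}) :: -1], E={x↦-1, y↦-1}, C=[AP], D=[(∅, {y↦-1}, ∅) :: (∅, ∅, [(λw. w) :: AP])]>
[18] <S=∅, E={v↦-1, x↦-1, y↦-1}, C=[y], D=[(∅, {x↦-1, y↦-1}, ∅) :: (∅, {y↦-1}, ∅) :: (∅, ∅, [(λw. w) :: AP])]>
[19] <S=[-1], E={v↦-1, x↦-1, y↦-1}, C=∅, D=[(∅, {x↦-1, y↦-1}, ∅) :: (∅, {y↦-1}, ∅) :: (∅, ∅, [(λw. w) :: AP])]>
[20] <S=[-1], E={x↦-1, y↦-1}, C=∅, D=[(∅, {y↦-1}, ∅) :: (∅, ∅, [(λw. w) :: AP])]>
[21] <S=[-1], E={y↦-1}, C=∅, D=[(∅, ∅, [(λw. w) :: AP])]>
[22] <S=[-1], E=∅, C=[(λw. w) :: AP], D=∅>
[23] <S=[clo(λw. w, ∅) :: -1], E=∅, C=[AP], D=∅>
[24] <S=∅, E={w↦-1}, C=[w], D=[(∅, ∅, ∅)]>
[25] <S=[-1], E={w↦-1}, C=∅, D=[(∅, ∅, ∅)]>
[26] <S=[-1], E=∅, C=∅, D=∅>
→ final value -1

Answer: -1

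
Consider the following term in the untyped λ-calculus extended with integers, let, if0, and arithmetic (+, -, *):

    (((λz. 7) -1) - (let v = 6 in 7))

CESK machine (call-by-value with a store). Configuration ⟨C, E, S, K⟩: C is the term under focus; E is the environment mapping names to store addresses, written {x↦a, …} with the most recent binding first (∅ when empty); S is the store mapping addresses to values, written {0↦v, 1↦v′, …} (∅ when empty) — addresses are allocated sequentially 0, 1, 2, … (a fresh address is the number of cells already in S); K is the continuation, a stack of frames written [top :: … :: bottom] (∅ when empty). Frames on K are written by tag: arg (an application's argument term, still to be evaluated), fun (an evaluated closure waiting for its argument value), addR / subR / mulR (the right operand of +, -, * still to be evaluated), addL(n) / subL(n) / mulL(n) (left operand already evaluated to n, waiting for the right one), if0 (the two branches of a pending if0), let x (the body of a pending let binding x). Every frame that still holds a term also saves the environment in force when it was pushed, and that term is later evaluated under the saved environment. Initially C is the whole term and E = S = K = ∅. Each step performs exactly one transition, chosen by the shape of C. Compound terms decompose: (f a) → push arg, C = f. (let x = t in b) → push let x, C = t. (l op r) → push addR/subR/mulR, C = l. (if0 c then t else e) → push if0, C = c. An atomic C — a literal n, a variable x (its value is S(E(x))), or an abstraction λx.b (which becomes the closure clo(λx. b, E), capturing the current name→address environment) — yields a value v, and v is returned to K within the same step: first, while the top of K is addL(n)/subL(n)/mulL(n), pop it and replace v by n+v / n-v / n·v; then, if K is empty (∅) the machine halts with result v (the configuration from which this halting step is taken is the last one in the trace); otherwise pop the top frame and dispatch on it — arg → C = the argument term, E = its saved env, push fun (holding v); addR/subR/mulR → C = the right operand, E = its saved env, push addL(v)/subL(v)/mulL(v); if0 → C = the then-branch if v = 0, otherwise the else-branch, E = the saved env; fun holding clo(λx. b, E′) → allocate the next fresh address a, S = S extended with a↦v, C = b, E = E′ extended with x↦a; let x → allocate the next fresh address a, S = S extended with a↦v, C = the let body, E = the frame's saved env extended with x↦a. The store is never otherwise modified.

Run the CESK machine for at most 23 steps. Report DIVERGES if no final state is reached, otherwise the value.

step 0: <C=(((λz. 7) -1) - (let v = 6 in 7)), E=∅, S=∅, K=∅>
step 1: <C=((λz. 7) -1), E=∅, S=∅, K=[subR]>
step 2: <C=(λz. 7), E=∅, S=∅, K=[arg :: subR]>
step 3: <C=-1, E=∅, S=∅, K=[fun :: subR]>
step 4: <C=7, E={z↦0}, S={0↦-1}, K=[subR]>
step 5: <C=(let v = 6 in 7), E=∅, S={0↦-1}, K=[subL(7)]>
step 6: <C=6, E=∅, S={0↦-1}, K=[let v :: subL(7)]>
step 7: <C=7, E={v↦1}, S={0↦-1, 1↦6}, K=[subL(7)]>
→ final value 0

Answer: 0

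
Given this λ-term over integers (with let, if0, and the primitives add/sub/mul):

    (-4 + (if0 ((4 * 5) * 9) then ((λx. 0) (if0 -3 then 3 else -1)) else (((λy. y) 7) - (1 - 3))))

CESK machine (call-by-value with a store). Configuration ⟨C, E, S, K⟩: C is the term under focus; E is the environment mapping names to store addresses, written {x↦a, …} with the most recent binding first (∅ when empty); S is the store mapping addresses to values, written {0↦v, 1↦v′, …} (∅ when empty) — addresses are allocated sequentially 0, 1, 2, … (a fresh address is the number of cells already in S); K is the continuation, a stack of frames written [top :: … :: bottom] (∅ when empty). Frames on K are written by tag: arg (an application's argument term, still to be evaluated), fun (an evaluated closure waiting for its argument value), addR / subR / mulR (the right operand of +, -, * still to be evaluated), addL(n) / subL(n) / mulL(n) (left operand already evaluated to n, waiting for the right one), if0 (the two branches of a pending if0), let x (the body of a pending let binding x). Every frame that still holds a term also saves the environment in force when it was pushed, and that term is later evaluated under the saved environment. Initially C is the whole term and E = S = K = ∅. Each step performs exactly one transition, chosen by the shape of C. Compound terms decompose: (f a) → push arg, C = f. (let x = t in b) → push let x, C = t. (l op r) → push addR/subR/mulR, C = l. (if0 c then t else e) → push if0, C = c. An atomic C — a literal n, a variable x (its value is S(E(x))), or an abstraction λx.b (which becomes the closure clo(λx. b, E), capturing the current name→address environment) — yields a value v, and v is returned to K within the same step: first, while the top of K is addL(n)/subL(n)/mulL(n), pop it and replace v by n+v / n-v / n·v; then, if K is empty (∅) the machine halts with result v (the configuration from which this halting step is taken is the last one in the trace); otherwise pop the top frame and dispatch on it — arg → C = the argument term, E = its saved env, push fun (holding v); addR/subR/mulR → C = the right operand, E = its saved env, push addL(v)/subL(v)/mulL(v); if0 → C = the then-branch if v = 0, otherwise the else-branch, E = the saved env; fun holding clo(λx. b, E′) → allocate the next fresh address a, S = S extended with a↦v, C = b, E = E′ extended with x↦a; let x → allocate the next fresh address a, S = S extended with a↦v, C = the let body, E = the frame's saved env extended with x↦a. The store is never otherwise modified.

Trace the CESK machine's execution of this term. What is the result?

step 0: ⟨C=(-4 + (if0 ((4 * 5) * 9) then ((λx. 0) (if0 -3 then 3 else -1)) else (((λy. y) 7) - (1 - 3)))); E=∅; S=∅; K=∅⟩
step 1: ⟨C=-4; E=∅; S=∅; K=[addR]⟩
step 2: ⟨C=(if0 ((4 * 5) * 9) then ((λx. 0) (if0 -3 then 3 else -1)) else (((λy. y) 7) - (1 - 3))); E=∅; S=∅; K=[addL(-4)]⟩
step 3: ⟨C=((4 * 5) * 9); E=∅; S=∅; K=[if0 :: addL(-4)]⟩
step 4: ⟨C=(4 * 5); E=∅; S=∅; K=[mulR :: if0 :: addL(-4)]⟩
step 5: ⟨C=4; E=∅; S=∅; K=[mulR :: mulR :: if0 :: addL(-4)]⟩
step 6: ⟨C=5; E=∅; S=∅; K=[mulL(4) :: mulR :: if0 :: addL(-4)]⟩
step 7: ⟨C=9; E=∅; S=∅; K=[mulL(20) :: if0 :: addL(-4)]⟩
step 8: ⟨C=(((λy. y) 7) - (1 - 3)); E=∅; S=∅; K=[addL(-4)]⟩
step 9: ⟨C=((λy. y) 7); E=∅; S=∅; K=[subR :: addL(-4)]⟩
step 10: ⟨C=(λy. y); E=∅; S=∅; K=[arg :: subR :: addL(-4)]⟩
step 11: ⟨C=7; E=∅; S=∅; K=[fun :: subR :: addL(-4)]⟩
step 12: ⟨C=y; E={y↦0}; S={0↦7}; K=[subR :: addL(-4)]⟩
step 13: ⟨C=(1 - 3); E=∅; S={0↦7}; K=[subL(7) :: addL(-4)]⟩
step 14: ⟨C=1; E=∅; S={0↦7}; K=[subR :: subL(7) :: addL(-4)]⟩
step 15: ⟨C=3; E=∅; S={0↦7}; K=[subL(1) :: subL(7) :: addL(-4)]⟩
→ final value 5

Answer: 5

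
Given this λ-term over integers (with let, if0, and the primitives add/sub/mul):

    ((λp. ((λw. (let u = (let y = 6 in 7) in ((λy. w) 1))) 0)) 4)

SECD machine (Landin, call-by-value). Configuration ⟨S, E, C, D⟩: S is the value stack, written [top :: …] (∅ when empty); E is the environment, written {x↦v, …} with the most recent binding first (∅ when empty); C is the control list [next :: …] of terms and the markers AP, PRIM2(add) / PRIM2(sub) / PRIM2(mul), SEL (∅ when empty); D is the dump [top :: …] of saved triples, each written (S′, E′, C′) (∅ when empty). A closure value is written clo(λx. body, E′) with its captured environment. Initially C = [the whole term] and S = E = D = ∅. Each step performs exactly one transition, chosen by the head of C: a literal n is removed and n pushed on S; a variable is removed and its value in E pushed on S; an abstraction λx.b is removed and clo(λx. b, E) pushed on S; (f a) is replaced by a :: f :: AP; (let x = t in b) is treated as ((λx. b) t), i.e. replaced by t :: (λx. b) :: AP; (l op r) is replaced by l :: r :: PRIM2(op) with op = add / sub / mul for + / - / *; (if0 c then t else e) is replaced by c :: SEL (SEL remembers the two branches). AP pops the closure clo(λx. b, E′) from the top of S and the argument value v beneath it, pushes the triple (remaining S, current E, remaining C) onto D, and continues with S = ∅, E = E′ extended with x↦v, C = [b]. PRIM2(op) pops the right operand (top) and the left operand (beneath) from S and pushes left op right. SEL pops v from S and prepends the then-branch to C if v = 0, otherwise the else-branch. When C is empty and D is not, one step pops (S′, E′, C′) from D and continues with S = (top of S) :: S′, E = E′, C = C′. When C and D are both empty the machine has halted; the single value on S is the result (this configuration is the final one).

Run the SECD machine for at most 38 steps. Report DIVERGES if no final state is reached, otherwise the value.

0. ⟨S=∅; E=∅; C=[((λp. ((λw. (let u = (let y = 6 in 7) in ((λy. w) 1))) 0)) 4)]; D=∅⟩
1. ⟨S=∅; E=∅; C=[4 :: (λp. ((λw. (let u = (let y = 6 in 7) in ((λy. w) 1))) 0)) :: AP]; D=∅⟩
2. ⟨S=[4]; E=∅; C=[(λp. ((λw. (let u = (let y = 6 in 7) in ((λy. w) 1))) 0)) :: AP]; D=∅⟩
3. ⟨S=[clo(λp. ((λw. (let u = (let y = 6 in 7) in ((λy. w) 1))) 0), ∅) :: 4]; E=∅; C=[AP]; D=∅⟩
4. ⟨S=∅; E={p↦4}; C=[((λw. (let u = (let y = 6 in 7) in ((λy. w) 1))) 0)]; D=[(∅, ∅, ∅)]⟩
5. ⟨S=∅; E={p↦4}; C=[0 :: (λw. (let u = (let y = 6 in 7) in ((λy. w) 1))) :: AP]; D=[(∅, ∅, ∅)]⟩
6. ⟨S=[0]; E={p↦4}; C=[(λw. (let u = (let y = 6 in 7) in ((λy. w) 1))) :: AP]; D=[(∅, ∅, ∅)]⟩
7. ⟨S=[clo(λw. (let u = (let y = 6 in 7) in ((λy. w) 1)), {p↦4}) :: 0]; E={p↦4}; C=[AP]; D=[(∅, ∅, ∅)]⟩
8. ⟨S=∅; E={w↦0, p↦4}; C=[(let u = (let y = 6 in 7) in ((λy. w) 1))]; D=[(∅, {p↦4}, ∅) :: (∅, ∅, ∅)]⟩
9. ⟨S=∅; E={w↦0, p↦4}; C=[(let y = 6 in 7) :: (λu. ((λy. w) 1)) :: AP]; D=[(∅, {p↦4}, ∅) :: (∅, ∅, ∅)]⟩
10. ⟨S=∅; E={w↦0, p↦4}; C=[6 :: (λy. 7) :: AP :: (λu. ((λy. w) 1)) :: AP]; D=[(∅, {p↦4}, ∅) :: (∅, ∅, ∅)]⟩
11. ⟨S=[6]; E={w↦0, p↦4}; C=[(λy. 7) :: AP :: (λu. ((λy. w) 1)) :: AP]; D=[(∅, {p↦4}, ∅) :: (∅, ∅, ∅)]⟩
12. ⟨S=[clo(λy. 7, {w↦0, p↦4}) :: 6]; E={w↦0, p↦4}; C=[AP :: (λu. ((λy. w) 1)) :: AP]; D=[(∅, {p↦4}, ∅) :: (∅, ∅, ∅)]⟩
13. ⟨S=∅; E={y↦6, w↦0, p↦4}; C=[7]; D=[(∅, {w↦0, p↦4}, [(λu. ((λy. w) 1)) :: AP]) :: (∅, {p↦4}, ∅) :: (∅, ∅, ∅)]⟩
14. ⟨S=[7]; E={y↦6, w↦0, p↦4}; C=∅; D=[(∅, {w↦0, p↦4}, [(λu. ((λy. w) 1)) :: AP]) :: (∅, {p↦4}, ∅) :: (∅, ∅, ∅)]⟩
15. ⟨S=[7]; E={w↦0, p↦4}; C=[(λu. ((λy. w) 1)) :: AP]; D=[(∅, {p↦4}, ∅) :: (∅, ∅, ∅)]⟩
16. ⟨S=[clo(λu. ((λy. w) 1), {w↦0, p↦4}) :: 7]; E={w↦0, p↦4}; C=[AP]; D=[(∅, {p↦4}, ∅) :: (∅, ∅, ∅)]⟩
17. ⟨S=∅; E={u↦7, w↦0, p↦4}; C=[((λy. w) 1)]; D=[(∅, {w↦0, p↦4}, ∅) :: (∅, {p↦4}, ∅) :: (∅, ∅, ∅)]⟩
18. ⟨S=∅; E={u↦7, w↦0, p↦4}; C=[1 :: (λy. w) :: AP]; D=[(∅, {w↦0, p↦4}, ∅) :: (∅, {p↦4}, ∅) :: (∅, ∅, ∅)]⟩
19. ⟨S=[1]; E={u↦7, w↦0, p↦4}; C=[(λy. w) :: AP]; D=[(∅, {w↦0, p↦4}, ∅) :: (∅, {p↦4}, ∅) :: (∅, ∅, ∅)]⟩
20. ⟨S=[clo(λy. w, {u↦7, w↦0, p↦4}) :: 1]; E={u↦7, w↦0, p↦4}; C=[AP]; D=[(∅, {w↦0, p↦4}, ∅) :: (∅, {p↦4}, ∅) :: (∅, ∅, ∅)]⟩
21. ⟨S=∅; E={y↦1, u↦7, w↦0, p↦4}; C=[w]; D=[(∅, {u↦7, w↦0, p↦4}, ∅) :: (∅, {w↦0, p↦4}, ∅) :: (∅, {p↦4}, ∅) :: (∅, ∅, ∅)]⟩
22. ⟨S=[0]; E={y↦1, u↦7, w↦0, p↦4}; C=∅; D=[(∅, {u↦7, w↦0, p↦4}, ∅) :: (∅, {w↦0, p↦4}, ∅) :: (∅, {p↦4}, ∅) :: (∅, ∅, ∅)]⟩
23. ⟨S=[0]; E={u↦7, w↦0, p↦4}; C=∅; D=[(∅, {w↦0, p↦4}, ∅) :: (∅, {p↦4}, ∅) :: (∅, ∅, ∅)]⟩
24. ⟨S=[0]; E={w↦0, p↦4}; C=∅; D=[(∅, {p↦4}, ∅) :: (∅, ∅, ∅)]⟩
25. ⟨S=[0]; E={p↦4}; C=∅; D=[(∅, ∅, ∅)]⟩
26. ⟨S=[0]; E=∅; C=∅; D=∅⟩
→ final value 0

Answer: 0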